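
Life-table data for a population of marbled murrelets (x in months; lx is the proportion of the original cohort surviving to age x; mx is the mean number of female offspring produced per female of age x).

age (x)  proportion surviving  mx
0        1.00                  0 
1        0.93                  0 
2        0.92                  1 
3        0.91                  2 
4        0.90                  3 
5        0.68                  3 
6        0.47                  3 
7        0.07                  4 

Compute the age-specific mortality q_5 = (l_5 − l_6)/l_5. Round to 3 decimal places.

0.309

q_5 = (l_5 − l_6) / l_5 = (0.68 − 0.47) / 0.68
     = 0.21 / 0.68 = 0.308824… → 0.309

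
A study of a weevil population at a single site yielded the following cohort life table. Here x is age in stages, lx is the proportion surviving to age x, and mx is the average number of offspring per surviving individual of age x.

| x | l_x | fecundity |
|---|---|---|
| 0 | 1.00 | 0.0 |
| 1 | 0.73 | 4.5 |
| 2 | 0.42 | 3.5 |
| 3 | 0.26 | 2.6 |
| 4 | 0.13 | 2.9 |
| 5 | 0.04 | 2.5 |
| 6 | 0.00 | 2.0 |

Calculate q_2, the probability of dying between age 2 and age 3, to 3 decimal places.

0.381

q_2 = (l_2 − l_3) / l_2 = (0.42 − 0.26) / 0.42
     = 0.16 / 0.42 = 0.380952… → 0.381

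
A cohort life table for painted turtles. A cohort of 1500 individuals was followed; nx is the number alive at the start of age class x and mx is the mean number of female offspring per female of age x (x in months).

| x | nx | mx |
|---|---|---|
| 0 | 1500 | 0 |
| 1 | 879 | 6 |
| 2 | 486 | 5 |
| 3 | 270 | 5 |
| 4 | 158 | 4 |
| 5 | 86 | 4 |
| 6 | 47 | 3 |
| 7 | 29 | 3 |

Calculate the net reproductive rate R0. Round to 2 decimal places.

6.84

lx = nx/n0 = nx/1500: 1, 0.586, 0.324, 0.18, 0.10533…, 0.05733…, 0.03133…, 0.01933…
lx·mx by age: 0, 3.516, 1.62, 0.9, 0.421333…, 0.229333…, 0.094…, 0.058…
R0 = Σ lx·mx = 6.838667… → 6.84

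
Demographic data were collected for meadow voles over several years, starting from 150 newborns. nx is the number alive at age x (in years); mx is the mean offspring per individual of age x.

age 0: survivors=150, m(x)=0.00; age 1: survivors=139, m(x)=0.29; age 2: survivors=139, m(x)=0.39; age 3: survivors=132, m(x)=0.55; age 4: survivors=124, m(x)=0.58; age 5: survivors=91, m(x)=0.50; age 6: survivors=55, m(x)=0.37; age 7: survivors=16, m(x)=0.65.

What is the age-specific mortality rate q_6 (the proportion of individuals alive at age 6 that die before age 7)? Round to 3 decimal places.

0.709

lx = nx/n0 = nx/150: 1, 0.92667…, 0.92667…, 0.88, 0.82667…, 0.60667…, 0.36667…, 0.10667…
q_6 = (l_6 − l_7) / l_6 = (0.366667… − 0.106667…) / 0.366667…
     = 0.26… / 0.366667… = 0.709091… → 0.709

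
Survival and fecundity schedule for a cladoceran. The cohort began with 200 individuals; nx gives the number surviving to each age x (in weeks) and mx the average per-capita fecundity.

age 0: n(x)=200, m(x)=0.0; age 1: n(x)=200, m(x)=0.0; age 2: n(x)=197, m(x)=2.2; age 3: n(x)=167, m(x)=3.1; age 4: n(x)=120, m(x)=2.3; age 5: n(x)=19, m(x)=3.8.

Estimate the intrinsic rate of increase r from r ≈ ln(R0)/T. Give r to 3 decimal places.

0.626

lx = nx/n0 = nx/200: 1, 1, 0.985, 0.835, 0.6, 0.095
R0 = Σ lx·mx = 0 + 0 + 2.167 + 2.5885 + 1.38 + 0.361 = 6.4965
Σ x·lx·mx = 19.4245; T = 19.4245/6.4965 = 2.98999…
r ≈ ln(R0)/T = ln(6.4965)/2.98999… = 0.62584… → 0.626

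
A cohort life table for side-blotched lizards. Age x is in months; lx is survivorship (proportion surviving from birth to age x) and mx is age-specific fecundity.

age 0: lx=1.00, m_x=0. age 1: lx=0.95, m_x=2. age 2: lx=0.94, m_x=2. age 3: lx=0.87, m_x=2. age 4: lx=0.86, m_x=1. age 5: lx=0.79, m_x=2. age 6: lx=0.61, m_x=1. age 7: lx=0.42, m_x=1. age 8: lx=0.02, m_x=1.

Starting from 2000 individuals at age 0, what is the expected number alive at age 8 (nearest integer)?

Expected survivors = N0 · l_8 = 2000 × 0.02 = 40 → 40

40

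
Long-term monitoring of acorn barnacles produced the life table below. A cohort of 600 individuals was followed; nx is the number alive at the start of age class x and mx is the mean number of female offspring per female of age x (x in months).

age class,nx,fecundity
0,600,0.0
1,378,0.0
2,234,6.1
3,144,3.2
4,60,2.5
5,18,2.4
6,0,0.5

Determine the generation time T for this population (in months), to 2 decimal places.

lx = nx/n0 = nx/600: 1, 0.63, 0.39, 0.24, 0.1, 0.03, 0
lx·mx: 0, 0, 2.379, 0.768, 0.25, 0.072, 0 → R0 = 3.469
x·lx·mx: 0, 0, 4.758, 2.304, 1, 0.36, 0 → Σ = 8.422
T = 8.422 / 3.469 = 2.427789… → 2.43

2.43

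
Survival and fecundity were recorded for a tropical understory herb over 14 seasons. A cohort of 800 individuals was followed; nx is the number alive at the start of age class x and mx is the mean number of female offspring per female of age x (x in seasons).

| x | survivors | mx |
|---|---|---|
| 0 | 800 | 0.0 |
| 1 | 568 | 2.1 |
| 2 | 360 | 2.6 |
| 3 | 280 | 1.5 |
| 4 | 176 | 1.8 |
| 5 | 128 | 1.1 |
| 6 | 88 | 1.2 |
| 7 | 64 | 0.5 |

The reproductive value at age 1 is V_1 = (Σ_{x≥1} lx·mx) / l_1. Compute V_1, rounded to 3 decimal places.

lx = nx/n0 = nx/800: 1, 0.71, 0.45, 0.35, 0.22, 0.16, 0.11, 0.08
lx·mx for x ≥ 1: 1.491, 1.17, 0.525, 0.396, 0.176, 0.132, 0.04 → sum = 3.93
V_1 = 3.93 / l_1 = 3.93 / 0.71 = 5.535211… → 5.535

5.535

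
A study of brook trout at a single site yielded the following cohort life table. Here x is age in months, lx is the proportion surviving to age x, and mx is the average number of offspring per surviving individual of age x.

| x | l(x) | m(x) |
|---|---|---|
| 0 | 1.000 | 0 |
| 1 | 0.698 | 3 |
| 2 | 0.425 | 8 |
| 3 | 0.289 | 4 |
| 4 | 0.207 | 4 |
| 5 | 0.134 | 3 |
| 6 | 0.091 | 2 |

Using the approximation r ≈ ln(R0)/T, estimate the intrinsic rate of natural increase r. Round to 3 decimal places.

0.896

R0 = Σ lx·mx = 0 + 2.094 + 3.4 + 1.156 + 0.828 + 0.402 + 0.182 = 8.062
Σ x·lx·mx = 18.776; T = 18.776/8.062 = 2.32895…
r ≈ ln(R0)/T = ln(8.062)/2.32895… = 0.89618… → 0.896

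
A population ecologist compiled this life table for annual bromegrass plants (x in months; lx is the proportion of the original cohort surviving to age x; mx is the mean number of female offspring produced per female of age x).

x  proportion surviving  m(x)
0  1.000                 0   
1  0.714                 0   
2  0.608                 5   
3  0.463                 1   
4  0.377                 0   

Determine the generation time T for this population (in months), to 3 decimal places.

lx·mx: 0, 0, 3.04, 0.463, 0 → R0 = 3.503
x·lx·mx: 0, 0, 6.08, 1.389, 0 → Σ = 7.469
T = 7.469 / 3.503 = 2.132172… → 2.132

2.132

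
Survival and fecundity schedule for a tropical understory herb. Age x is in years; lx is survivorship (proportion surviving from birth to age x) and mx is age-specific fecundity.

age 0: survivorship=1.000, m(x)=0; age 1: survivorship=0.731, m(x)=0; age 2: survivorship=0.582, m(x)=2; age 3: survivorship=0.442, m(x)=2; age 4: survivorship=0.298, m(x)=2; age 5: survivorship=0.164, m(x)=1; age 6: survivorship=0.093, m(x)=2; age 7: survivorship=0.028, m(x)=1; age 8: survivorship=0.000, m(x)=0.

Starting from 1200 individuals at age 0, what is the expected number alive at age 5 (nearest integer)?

197

Expected survivors = N0 · l_5 = 1200 × 0.164 = 196.8 → 197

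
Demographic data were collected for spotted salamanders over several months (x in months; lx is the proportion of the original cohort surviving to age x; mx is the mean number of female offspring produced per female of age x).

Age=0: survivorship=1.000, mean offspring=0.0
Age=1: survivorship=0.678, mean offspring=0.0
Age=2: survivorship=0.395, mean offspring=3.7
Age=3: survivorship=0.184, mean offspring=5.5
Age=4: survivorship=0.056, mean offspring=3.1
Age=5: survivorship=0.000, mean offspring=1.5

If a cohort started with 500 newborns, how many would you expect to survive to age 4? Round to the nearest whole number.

28

Expected survivors = N0 · l_4 = 500 × 0.056 = 28 → 28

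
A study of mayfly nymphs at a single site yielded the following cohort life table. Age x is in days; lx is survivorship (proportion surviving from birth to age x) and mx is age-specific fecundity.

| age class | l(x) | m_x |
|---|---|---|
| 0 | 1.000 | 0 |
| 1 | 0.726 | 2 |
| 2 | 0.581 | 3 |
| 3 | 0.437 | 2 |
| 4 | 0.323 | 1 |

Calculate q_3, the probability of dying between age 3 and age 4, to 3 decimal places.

0.261

q_3 = (l_3 − l_4) / l_3 = (0.437 − 0.323) / 0.437
     = 0.114 / 0.437 = 0.26087… → 0.261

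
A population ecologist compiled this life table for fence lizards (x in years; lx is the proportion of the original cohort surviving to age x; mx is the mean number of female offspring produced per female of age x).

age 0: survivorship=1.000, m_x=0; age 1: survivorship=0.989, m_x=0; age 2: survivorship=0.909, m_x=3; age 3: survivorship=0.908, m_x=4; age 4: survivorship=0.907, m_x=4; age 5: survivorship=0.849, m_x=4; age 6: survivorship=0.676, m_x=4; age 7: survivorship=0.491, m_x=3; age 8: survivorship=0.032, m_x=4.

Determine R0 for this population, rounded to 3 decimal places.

17.688

lx·mx by age: 0, 0, 2.727, 3.632, 3.628, 3.396, 2.704, 1.473, 0.128
R0 = Σ lx·mx = 17.688 → 17.688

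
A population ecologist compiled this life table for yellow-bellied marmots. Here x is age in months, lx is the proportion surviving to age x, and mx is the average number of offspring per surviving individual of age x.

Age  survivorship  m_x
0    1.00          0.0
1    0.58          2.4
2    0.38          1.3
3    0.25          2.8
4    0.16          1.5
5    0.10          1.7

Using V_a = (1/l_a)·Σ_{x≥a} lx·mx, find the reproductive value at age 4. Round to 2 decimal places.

2.56

lx·mx for x ≥ 4: 0.24, 0.17 → sum = 0.41
V_4 = 0.41 / l_4 = 0.41 / 0.16 = 2.5625 → 2.56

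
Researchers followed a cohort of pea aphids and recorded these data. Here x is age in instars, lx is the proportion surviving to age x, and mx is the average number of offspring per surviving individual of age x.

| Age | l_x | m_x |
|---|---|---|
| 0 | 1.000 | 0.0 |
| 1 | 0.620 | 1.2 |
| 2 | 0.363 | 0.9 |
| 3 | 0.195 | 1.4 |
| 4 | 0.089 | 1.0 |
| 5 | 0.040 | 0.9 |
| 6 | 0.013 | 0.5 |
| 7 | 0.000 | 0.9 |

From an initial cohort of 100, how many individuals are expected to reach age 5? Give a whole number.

Expected survivors = N0 · l_5 = 100 × 0.040 = 4 → 4

4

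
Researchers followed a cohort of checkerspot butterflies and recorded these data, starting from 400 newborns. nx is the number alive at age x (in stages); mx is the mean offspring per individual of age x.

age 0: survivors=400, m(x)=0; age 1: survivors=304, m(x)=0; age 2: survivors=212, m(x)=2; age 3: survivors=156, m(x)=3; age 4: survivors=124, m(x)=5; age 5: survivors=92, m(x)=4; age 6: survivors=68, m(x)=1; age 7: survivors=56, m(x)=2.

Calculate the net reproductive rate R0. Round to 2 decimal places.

5.15

lx = nx/n0 = nx/400: 1, 0.76, 0.53, 0.39, 0.31, 0.23, 0.17, 0.14
lx·mx by age: 0, 0, 1.06, 1.17, 1.55, 0.92, 0.17, 0.28
R0 = Σ lx·mx = 5.15 → 5.15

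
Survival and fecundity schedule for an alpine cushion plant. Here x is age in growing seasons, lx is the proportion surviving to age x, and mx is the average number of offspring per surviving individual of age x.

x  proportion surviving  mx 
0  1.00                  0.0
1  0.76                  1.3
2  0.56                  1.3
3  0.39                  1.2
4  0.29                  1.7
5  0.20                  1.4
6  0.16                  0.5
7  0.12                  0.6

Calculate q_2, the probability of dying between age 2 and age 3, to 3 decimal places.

0.304

q_2 = (l_2 − l_3) / l_2 = (0.56 − 0.39) / 0.56
     = 0.17 / 0.56 = 0.303571… → 0.304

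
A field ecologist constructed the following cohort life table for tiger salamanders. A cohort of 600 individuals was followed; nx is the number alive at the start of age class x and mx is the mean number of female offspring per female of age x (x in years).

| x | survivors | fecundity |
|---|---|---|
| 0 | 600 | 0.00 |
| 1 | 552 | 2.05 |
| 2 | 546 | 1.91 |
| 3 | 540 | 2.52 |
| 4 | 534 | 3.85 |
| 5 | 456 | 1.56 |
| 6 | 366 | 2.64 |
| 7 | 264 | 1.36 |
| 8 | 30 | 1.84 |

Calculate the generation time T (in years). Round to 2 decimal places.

lx = nx/n0 = nx/600: 1, 0.92, 0.91, 0.9, 0.89, 0.76, 0.61, 0.44, 0.05
lx·mx: 0, 1.886, 1.7381, 2.268, 3.4265, 1.1856, 1.6104, 0.5984, 0.092 → R0 = 12.805
x·lx·mx: 0, 1.886, 3.4762, 6.804, 13.706, 5.928, 9.6624, 4.1888, 0.736 → Σ = 46.3874
T = 46.3874 / 12.805 = 3.622601… → 3.62

3.62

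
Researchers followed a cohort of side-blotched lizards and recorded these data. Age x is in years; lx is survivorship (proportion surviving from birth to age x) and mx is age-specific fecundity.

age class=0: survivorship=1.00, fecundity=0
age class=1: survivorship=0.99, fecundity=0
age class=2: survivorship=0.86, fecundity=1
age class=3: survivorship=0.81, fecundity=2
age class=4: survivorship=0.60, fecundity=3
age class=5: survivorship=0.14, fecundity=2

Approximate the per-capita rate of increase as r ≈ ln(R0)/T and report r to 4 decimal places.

R0 = Σ lx·mx = 0 + 0 + 0.86 + 1.62 + 1.8 + 0.28 = 4.56
Σ x·lx·mx = 15.18; T = 15.18/4.56 = 3.32895…
r ≈ ln(R0)/T = ln(4.56)/3.32895… = 0.455797… → 0.4558

0.4558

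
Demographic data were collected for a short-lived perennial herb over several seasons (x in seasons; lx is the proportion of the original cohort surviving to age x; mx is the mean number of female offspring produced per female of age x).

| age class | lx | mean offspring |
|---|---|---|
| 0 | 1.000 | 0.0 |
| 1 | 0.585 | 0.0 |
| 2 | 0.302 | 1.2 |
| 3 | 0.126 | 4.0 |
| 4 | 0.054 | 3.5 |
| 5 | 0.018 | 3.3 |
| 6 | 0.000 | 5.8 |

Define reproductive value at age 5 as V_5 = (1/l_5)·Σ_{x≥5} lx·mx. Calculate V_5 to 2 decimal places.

lx·mx for x ≥ 5: 0.0594, 0 → sum = 0.0594
V_5 = 0.0594 / l_5 = 0.0594 / 0.018 = 3.3 → 3.30

3.30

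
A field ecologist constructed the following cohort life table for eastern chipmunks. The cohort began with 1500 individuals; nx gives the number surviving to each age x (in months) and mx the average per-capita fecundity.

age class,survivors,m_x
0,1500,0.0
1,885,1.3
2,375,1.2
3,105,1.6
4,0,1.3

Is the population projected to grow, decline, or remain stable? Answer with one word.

growing

lx = nx/n0 = nx/1500: 1, 0.59, 0.25, 0.07, 0
R0 = Σ lx·mx = 0 + 0.767 + 0.3 + 0.112 + 0 = 1.179
R0 > 1, so the population is growing.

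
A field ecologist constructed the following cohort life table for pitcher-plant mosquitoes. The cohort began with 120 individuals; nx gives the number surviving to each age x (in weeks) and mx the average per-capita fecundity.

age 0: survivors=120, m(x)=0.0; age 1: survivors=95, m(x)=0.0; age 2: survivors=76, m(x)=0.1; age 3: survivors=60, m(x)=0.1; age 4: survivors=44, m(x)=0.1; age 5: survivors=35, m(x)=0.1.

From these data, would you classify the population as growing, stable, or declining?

declining

lx = nx/n0 = nx/120: 1, 0.79167…, 0.63333…, 0.5, 0.36667…, 0.29167…
R0 = Σ lx·mx = 0 + 0 + 0.063333… + 0.05 + 0.036667… + 0.029167… = 0.179167…
R0 < 1, so the population is declining.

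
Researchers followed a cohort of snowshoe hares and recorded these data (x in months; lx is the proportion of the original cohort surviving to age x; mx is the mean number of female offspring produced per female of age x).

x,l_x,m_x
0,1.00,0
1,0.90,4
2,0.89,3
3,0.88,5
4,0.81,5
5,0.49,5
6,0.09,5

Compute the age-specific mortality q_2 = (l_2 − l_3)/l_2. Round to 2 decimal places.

0.01

q_2 = (l_2 − l_3) / l_2 = (0.89 − 0.88) / 0.89
     = 0.01 / 0.89 = 0.011236… → 0.01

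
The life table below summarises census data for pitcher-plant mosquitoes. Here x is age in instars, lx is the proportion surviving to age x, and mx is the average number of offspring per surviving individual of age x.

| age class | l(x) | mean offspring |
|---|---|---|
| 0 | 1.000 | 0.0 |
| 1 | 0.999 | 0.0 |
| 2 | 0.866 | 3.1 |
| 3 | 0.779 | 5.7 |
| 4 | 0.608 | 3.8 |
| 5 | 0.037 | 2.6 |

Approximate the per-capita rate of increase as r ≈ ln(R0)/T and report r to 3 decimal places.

R0 = Σ lx·mx = 0 + 0 + 2.6846 + 4.4403 + 2.3104 + 0.0962 = 9.5315
Σ x·lx·mx = 28.4127; T = 28.4127/9.5315 = 2.98093…
r ≈ ln(R0)/T = ln(9.5315)/2.98093… = 0.75634… → 0.756

0.756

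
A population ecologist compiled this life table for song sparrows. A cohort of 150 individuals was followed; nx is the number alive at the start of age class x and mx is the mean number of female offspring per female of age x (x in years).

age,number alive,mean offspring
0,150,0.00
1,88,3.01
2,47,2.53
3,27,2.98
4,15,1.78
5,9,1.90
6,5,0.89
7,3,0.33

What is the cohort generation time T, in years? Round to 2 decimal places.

1.89

lx = nx/n0 = nx/150: 1, 0.58667…, 0.31333…, 0.18, 0.1, 0.06, 0.03333…, 0.02
lx·mx: 0, 1.765867…, 0.792733…, 0.5364, 0.178, 0.114, 0.029667…, 0.0066 → R0 = 3.423267…
x·lx·mx: 0, 1.765867…, 1.585467…, 1.6092, 0.712, 0.57, 0.178…, 0.0462 → Σ = 6.466733…
T = 6.466733… / 3.423267… = 1.889053… → 1.89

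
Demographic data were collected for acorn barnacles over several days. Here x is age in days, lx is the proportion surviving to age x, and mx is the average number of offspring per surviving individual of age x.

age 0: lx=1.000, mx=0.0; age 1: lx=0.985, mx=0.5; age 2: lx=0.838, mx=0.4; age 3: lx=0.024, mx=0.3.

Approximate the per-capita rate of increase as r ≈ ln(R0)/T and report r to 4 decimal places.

-0.1272

R0 = Σ lx·mx = 0 + 0.4925 + 0.3352 + 0.0072 = 0.8349
Σ x·lx·mx = 1.1845; T = 1.1845/0.8349 = 1.41873…
r ≈ ln(R0)/T = ln(0.8349)/1.41873… = -0.127186… → -0.1272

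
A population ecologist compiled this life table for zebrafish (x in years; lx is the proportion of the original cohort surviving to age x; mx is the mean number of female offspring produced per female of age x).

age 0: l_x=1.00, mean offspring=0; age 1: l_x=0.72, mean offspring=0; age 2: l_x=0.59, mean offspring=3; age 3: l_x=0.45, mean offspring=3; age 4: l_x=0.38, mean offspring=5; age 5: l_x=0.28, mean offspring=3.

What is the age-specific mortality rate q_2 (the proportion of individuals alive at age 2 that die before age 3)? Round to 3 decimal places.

q_2 = (l_2 − l_3) / l_2 = (0.59 − 0.45) / 0.59
     = 0.14 / 0.59 = 0.237288… → 0.237

0.237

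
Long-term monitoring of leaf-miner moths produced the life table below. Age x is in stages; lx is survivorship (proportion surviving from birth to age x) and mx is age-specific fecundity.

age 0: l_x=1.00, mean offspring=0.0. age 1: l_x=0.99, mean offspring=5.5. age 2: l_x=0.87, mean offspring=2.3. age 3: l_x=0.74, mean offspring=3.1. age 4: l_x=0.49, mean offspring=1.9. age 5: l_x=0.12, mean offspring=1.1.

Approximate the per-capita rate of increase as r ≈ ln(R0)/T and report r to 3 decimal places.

R0 = Σ lx·mx = 0 + 5.445 + 2.001 + 2.294 + 0.931 + 0.132 = 10.803
Σ x·lx·mx = 20.713; T = 20.713/10.803 = 1.91734…
r ≈ ln(R0)/T = ln(10.803)/1.91734… = 1.24121… → 1.241

1.241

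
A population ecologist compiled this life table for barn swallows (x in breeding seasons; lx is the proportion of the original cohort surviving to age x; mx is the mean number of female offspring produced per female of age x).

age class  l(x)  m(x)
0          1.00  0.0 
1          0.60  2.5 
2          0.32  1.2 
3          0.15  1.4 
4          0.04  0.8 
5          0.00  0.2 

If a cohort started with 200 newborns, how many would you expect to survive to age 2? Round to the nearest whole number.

64

Expected survivors = N0 · l_2 = 200 × 0.32 = 64 → 64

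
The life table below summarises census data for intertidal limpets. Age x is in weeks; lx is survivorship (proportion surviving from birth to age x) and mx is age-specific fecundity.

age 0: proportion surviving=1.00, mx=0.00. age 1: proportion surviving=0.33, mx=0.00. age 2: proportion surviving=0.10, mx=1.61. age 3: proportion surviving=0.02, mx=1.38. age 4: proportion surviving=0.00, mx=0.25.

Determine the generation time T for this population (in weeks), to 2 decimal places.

2.15

lx·mx: 0, 0, 0.161, 0.0276, 0 → R0 = 0.1886
x·lx·mx: 0, 0, 0.322, 0.0828, 0 → Σ = 0.4048
T = 0.4048 / 0.1886 = 2.146341… → 2.15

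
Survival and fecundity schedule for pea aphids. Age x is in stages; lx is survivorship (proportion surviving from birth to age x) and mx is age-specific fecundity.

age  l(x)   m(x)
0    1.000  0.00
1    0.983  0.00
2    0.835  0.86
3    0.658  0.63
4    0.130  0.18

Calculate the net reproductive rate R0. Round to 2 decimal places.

1.16

lx·mx by age: 0, 0, 0.7181, 0.41454, 0.0234
R0 = Σ lx·mx = 1.15604 → 1.16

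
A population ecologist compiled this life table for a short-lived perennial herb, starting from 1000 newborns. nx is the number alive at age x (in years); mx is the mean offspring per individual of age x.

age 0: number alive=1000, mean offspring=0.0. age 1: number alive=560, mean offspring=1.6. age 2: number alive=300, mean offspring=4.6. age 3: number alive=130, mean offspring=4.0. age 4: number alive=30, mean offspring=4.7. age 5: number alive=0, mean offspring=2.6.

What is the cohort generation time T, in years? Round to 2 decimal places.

lx = nx/n0 = nx/1000: 1, 0.56, 0.3, 0.13, 0.03, 0
lx·mx: 0, 0.896, 1.38, 0.52, 0.141, 0 → R0 = 2.937
x·lx·mx: 0, 0.896, 2.76, 1.56, 0.564, 0 → Σ = 5.78
T = 5.78 / 2.937 = 1.967995… → 1.97

1.97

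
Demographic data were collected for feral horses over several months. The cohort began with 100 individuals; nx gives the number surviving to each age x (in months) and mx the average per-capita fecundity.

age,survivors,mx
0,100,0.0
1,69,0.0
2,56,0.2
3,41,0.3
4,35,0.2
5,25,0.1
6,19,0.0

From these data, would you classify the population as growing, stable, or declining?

lx = nx/n0 = nx/100: 1, 0.69, 0.56, 0.41, 0.35, 0.25, 0.19
R0 = Σ lx·mx = 0 + 0 + 0.112 + 0.123 + 0.07 + 0.025 + 0 = 0.33
R0 < 1, so the population is declining.

declining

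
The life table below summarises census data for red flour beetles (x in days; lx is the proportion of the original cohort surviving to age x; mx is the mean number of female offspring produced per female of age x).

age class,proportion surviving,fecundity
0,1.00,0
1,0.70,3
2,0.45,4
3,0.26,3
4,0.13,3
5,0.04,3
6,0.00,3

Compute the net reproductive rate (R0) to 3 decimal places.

5.190

lx·mx by age: 0, 2.1, 1.8, 0.78, 0.39, 0.12, 0
R0 = Σ lx·mx = 5.19 → 5.190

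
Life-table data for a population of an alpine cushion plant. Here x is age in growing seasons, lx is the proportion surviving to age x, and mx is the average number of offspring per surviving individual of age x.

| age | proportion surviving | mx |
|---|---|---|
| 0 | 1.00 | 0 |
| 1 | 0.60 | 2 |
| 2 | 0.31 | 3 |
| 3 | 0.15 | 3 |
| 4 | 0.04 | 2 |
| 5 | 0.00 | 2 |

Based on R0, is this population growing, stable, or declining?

R0 = Σ lx·mx = 0 + 1.2 + 0.93 + 0.45 + 0.08 + 0 = 2.66
R0 > 1, so the population is growing.

growing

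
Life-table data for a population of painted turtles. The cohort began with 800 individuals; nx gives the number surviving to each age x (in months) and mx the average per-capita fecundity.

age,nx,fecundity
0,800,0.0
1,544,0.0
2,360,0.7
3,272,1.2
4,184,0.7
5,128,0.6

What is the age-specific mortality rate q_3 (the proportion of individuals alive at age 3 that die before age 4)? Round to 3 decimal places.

lx = nx/n0 = nx/800: 1, 0.68, 0.45, 0.34, 0.23, 0.16
q_3 = (l_3 − l_4) / l_3 = (0.34 − 0.23) / 0.34
     = 0.11 / 0.34 = 0.323529… → 0.324

0.324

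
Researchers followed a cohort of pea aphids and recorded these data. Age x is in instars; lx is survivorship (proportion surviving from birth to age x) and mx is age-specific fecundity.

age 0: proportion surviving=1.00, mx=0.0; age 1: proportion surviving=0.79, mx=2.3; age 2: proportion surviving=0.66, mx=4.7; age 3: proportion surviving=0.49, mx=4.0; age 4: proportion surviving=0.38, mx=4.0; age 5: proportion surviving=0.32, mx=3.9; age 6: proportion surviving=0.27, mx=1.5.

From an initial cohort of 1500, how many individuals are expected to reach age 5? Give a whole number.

Expected survivors = N0 · l_5 = 1500 × 0.32 = 480 → 480

480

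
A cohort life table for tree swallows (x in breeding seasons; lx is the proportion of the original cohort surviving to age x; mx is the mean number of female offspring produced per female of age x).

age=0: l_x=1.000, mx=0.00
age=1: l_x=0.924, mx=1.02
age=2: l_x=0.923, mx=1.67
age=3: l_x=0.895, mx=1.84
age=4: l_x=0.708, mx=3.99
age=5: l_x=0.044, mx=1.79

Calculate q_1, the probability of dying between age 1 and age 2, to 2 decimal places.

0.00

q_1 = (l_1 − l_2) / l_1 = (0.924 − 0.923) / 0.924
     = 0.001 / 0.924 = 0.001082… → 0.00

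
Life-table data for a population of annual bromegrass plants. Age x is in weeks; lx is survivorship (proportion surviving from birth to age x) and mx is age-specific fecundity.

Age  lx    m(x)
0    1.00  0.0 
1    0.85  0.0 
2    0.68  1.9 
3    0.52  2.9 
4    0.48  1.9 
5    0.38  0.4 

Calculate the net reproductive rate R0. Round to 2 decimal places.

lx·mx by age: 0, 0, 1.292, 1.508, 0.912, 0.152
R0 = Σ lx·mx = 3.864 → 3.86

3.86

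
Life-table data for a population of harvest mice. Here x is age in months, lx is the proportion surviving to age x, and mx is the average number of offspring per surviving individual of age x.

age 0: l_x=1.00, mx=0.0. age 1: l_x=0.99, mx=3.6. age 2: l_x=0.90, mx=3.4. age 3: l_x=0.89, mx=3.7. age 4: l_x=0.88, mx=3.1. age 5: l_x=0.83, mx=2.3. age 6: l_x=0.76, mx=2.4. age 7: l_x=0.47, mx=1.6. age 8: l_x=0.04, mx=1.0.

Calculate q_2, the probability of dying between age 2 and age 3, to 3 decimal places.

0.011

q_2 = (l_2 − l_3) / l_2 = (0.9 − 0.89) / 0.9
     = 0.01 / 0.9 = 0.011111… → 0.011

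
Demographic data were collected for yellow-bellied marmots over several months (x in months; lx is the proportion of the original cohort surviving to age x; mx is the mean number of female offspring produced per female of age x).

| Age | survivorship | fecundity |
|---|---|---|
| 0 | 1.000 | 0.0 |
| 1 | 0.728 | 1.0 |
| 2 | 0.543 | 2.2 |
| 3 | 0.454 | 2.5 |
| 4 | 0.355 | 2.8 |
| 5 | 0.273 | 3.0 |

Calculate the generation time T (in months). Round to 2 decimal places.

3.00

lx·mx: 0, 0.728, 1.1946, 1.135, 0.994, 0.819 → R0 = 4.8706
x·lx·mx: 0, 0.728, 2.3892, 3.405, 3.976, 4.095 → Σ = 14.5932
T = 14.5932 / 4.8706 = 2.996181… → 3.00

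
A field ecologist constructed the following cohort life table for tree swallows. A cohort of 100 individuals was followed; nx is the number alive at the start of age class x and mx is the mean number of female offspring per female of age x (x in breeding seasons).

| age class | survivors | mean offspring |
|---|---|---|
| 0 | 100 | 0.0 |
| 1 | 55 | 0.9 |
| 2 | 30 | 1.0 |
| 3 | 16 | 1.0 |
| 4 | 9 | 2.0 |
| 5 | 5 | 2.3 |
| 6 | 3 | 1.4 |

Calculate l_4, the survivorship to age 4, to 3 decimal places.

l_4 = n_4/n_0 = 9/100 = 0.09 → 0.090

0.090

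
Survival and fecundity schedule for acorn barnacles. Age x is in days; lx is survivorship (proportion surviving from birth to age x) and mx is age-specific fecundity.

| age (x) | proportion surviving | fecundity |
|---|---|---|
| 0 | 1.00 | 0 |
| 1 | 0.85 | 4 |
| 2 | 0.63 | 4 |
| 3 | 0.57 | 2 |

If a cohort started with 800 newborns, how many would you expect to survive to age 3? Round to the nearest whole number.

Expected survivors = N0 · l_3 = 800 × 0.57 = 456 → 456

456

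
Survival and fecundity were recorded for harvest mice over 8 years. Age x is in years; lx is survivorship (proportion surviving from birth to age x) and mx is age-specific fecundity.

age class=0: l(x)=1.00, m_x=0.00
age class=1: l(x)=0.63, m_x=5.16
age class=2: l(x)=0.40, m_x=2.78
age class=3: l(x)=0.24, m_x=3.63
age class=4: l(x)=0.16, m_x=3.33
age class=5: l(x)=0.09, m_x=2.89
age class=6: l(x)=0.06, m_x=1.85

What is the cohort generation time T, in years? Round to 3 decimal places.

lx·mx: 0, 3.2508, 1.112, 0.8712, 0.5328, 0.2601, 0.111 → R0 = 6.1379
x·lx·mx: 0, 3.2508, 2.224, 2.6136, 2.1312, 1.3005, 0.666 → Σ = 12.1861
T = 12.1861 / 6.1379 = 1.985386… → 1.985

1.985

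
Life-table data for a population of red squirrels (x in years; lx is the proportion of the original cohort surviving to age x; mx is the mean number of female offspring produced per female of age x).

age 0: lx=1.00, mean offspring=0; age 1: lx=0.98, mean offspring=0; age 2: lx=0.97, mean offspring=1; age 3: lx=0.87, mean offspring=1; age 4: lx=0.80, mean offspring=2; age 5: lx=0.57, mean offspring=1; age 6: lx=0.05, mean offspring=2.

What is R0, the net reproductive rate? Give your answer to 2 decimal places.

4.11

lx·mx by age: 0, 0, 0.97, 0.87, 1.6, 0.57, 0.1
R0 = Σ lx·mx = 4.11 → 4.11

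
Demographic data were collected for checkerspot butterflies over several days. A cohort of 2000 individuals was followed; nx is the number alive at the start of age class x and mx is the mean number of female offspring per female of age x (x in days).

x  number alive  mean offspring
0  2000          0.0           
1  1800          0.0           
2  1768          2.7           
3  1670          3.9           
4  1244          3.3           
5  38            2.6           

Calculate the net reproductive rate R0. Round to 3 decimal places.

lx = nx/n0 = nx/2000: 1, 0.9, 0.884, 0.835, 0.622, 0.019
lx·mx by age: 0, 0, 2.3868, 3.2565, 2.0526, 0.0494
R0 = Σ lx·mx = 7.7453 → 7.745

7.745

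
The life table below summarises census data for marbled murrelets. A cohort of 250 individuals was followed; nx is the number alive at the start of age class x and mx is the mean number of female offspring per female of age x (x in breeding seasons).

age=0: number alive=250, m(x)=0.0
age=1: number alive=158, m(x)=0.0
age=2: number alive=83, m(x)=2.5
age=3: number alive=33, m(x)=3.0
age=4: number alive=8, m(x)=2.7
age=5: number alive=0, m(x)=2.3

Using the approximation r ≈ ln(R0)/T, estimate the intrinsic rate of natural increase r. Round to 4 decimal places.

lx = nx/n0 = nx/250: 1, 0.632, 0.332, 0.132, 0.032, 0
R0 = Σ lx·mx = 0 + 0 + 0.83 + 0.396 + 0.0864 + 0 = 1.3124
Σ x·lx·mx = 3.1936; T = 3.1936/1.3124 = 2.4334…
r ≈ ln(R0)/T = ln(1.3124)/2.4334… = 0.111719… → 0.1117

0.1117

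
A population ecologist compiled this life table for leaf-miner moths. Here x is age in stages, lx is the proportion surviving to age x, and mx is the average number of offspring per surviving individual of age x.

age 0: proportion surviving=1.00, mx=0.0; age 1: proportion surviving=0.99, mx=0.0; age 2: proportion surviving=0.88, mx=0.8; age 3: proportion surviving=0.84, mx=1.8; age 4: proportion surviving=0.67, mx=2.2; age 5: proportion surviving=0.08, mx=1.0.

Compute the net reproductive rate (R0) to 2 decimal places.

lx·mx by age: 0, 0, 0.704, 1.512, 1.474, 0.08
R0 = Σ lx·mx = 3.77 → 3.77

3.77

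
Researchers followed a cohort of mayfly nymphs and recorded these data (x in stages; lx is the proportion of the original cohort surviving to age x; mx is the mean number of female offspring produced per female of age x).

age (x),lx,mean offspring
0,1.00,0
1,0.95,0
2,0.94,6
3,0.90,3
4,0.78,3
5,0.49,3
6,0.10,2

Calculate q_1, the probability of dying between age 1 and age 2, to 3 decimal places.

q_1 = (l_1 − l_2) / l_1 = (0.95 − 0.94) / 0.95
     = 0.01 / 0.95 = 0.010526… → 0.011

0.011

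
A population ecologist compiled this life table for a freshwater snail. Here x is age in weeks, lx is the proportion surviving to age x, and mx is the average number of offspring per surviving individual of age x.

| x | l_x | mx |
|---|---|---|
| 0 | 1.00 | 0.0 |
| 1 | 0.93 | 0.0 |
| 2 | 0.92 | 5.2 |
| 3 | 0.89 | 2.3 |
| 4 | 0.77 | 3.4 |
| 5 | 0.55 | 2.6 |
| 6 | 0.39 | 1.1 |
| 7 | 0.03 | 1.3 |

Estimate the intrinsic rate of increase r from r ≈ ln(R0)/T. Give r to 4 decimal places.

R0 = Σ lx·mx = 0 + 0 + 4.784 + 2.047 + 2.618 + 1.43 + 0.429 + 0.039 = 11.347
Σ x·lx·mx = 36.178; T = 36.178/11.347 = 3.18833…
r ≈ ln(R0)/T = ln(11.347)/3.18833… = 0.761826… → 0.7618

0.7618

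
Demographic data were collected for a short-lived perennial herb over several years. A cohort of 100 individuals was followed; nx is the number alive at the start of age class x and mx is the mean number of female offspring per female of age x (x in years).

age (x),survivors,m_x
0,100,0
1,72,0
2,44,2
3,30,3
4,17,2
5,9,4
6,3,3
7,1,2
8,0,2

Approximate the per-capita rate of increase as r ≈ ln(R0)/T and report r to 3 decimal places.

lx = nx/n0 = nx/100: 1, 0.72, 0.44, 0.3, 0.17, 0.09, 0.03, 0.01, 0
R0 = Σ lx·mx = 0 + 0 + 0.88 + 0.9 + 0.34 + 0.36 + 0.09 + 0.02 + 0 = 2.59
Σ x·lx·mx = 8.3; T = 8.3/2.59 = 3.20463…
r ≈ ln(R0)/T = ln(2.59)/3.20463… = 0.29696… → 0.297

0.297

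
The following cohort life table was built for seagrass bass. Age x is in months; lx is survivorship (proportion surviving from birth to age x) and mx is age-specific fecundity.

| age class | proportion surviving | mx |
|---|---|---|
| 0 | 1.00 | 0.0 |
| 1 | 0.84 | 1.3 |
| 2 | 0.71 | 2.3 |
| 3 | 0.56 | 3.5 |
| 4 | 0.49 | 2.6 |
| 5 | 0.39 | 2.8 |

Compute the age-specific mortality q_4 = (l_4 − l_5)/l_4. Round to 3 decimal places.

q_4 = (l_4 − l_5) / l_4 = (0.49 − 0.39) / 0.49
     = 0.1 / 0.49 = 0.204082… → 0.204

0.204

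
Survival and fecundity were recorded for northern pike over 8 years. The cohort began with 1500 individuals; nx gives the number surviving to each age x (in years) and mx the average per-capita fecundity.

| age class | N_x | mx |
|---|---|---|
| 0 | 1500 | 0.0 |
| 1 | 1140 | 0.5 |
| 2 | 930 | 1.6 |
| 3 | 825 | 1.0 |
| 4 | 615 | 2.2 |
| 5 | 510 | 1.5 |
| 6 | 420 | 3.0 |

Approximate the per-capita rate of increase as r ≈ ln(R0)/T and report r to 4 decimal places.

0.3921

lx = nx/n0 = nx/1500: 1, 0.76, 0.62, 0.55, 0.41, 0.34, 0.28
R0 = Σ lx·mx = 0 + 0.38 + 0.992 + 0.55 + 0.902 + 0.51 + 0.84 = 4.174
Σ x·lx·mx = 15.212; T = 15.212/4.174 = 3.64447…
r ≈ ln(R0)/T = ln(4.174)/3.64447… = 0.392067… → 0.3921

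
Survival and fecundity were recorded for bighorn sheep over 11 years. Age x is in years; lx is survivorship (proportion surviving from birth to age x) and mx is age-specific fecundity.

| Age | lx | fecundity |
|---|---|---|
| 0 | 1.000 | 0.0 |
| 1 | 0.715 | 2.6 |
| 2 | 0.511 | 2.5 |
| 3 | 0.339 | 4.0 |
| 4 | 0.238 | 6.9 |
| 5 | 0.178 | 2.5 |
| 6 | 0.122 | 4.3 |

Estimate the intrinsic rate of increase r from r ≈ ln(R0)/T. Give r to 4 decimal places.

0.6820

R0 = Σ lx·mx = 0 + 1.859 + 1.2775 + 1.356 + 1.6422 + 0.445 + 0.5246 = 7.1043
Σ x·lx·mx = 20.4234; T = 20.4234/7.1043 = 2.87479…
r ≈ ln(R0)/T = ln(7.1043)/2.87479… = 0.682032… → 0.6820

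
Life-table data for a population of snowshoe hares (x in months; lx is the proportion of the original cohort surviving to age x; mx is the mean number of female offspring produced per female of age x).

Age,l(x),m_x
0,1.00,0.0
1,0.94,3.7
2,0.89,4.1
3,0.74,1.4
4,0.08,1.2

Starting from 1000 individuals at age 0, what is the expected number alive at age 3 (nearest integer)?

740

Expected survivors = N0 · l_3 = 1000 × 0.74 = 740 → 740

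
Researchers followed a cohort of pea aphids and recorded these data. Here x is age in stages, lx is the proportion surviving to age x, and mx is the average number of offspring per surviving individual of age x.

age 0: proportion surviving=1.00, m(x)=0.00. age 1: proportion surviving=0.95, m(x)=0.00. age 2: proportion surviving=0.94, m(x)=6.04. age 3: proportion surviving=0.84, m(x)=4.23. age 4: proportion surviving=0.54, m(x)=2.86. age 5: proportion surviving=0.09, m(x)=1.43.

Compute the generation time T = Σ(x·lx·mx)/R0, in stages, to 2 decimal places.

lx·mx: 0, 0, 5.6776, 3.5532, 1.5444, 0.1287 → R0 = 10.9039
x·lx·mx: 0, 0, 11.3552, 10.6596, 6.1776, 0.6435 → Σ = 28.8359
T = 28.8359 / 10.9039 = 2.644549… → 2.64

2.64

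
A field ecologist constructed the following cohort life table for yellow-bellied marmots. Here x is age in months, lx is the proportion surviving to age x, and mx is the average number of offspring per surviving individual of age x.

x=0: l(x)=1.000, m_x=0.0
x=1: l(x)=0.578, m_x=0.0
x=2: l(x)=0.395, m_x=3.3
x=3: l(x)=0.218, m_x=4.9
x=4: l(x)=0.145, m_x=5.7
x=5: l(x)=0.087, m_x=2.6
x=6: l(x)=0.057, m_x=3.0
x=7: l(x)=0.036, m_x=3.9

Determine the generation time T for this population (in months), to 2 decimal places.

lx·mx: 0, 0, 1.3035, 1.0682, 0.8265, 0.2262, 0.171, 0.1404 → R0 = 3.7358
x·lx·mx: 0, 0, 2.607, 3.2046, 3.306, 1.131, 1.026, 0.9828 → Σ = 12.2574
T = 12.2574 / 3.7358 = 3.281064… → 3.28

3.28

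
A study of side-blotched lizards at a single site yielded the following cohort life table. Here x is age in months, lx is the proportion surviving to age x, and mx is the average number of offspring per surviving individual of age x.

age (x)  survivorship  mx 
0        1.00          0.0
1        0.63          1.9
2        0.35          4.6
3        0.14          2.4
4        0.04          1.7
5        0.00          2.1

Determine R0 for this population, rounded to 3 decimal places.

3.211

lx·mx by age: 0, 1.197, 1.61, 0.336, 0.068, 0
R0 = Σ lx·mx = 3.211 → 3.211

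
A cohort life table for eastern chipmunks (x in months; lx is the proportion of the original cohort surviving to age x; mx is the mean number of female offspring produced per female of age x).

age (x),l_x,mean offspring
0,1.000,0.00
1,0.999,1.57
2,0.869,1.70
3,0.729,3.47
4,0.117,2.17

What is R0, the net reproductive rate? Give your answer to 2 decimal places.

lx·mx by age: 0, 1.56843, 1.4773, 2.52963, 0.25389
R0 = Σ lx·mx = 5.82925 → 5.83

5.83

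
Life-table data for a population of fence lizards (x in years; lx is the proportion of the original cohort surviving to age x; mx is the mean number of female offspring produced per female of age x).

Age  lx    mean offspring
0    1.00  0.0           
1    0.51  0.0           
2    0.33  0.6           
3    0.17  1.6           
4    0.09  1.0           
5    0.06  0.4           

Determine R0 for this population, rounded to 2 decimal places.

0.58

lx·mx by age: 0, 0, 0.198, 0.272, 0.09, 0.024
R0 = Σ lx·mx = 0.584 → 0.58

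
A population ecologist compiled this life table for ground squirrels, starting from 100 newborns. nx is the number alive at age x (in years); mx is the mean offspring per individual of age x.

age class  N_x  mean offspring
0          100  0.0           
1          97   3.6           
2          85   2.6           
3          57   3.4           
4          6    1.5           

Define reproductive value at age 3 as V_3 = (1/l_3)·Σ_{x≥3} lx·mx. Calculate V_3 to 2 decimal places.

3.56

lx = nx/n0 = nx/100: 1, 0.97, 0.85, 0.57, 0.06
lx·mx for x ≥ 3: 1.938, 0.09 → sum = 2.028
V_3 = 2.028 / l_3 = 2.028 / 0.57 = 3.557895… → 3.56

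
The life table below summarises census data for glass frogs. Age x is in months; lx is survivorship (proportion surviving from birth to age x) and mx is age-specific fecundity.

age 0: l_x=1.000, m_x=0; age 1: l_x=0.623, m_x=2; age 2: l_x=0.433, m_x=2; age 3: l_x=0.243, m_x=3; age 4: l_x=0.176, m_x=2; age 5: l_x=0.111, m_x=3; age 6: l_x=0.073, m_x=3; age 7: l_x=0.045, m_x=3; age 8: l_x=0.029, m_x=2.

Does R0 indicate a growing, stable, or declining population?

R0 = Σ lx·mx = 0 + 1.246 + 0.866 + 0.729 + 0.352 + 0.333 + 0.219 + 0.135 + 0.058 = 3.938
R0 > 1, so the population is growing.

growing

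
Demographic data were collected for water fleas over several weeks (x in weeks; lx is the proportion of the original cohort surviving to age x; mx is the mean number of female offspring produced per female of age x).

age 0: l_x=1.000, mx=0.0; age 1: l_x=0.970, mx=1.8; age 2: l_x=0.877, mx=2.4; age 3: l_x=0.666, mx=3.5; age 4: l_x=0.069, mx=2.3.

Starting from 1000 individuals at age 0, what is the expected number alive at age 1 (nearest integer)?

Expected survivors = N0 · l_1 = 1000 × 0.970 = 970 → 970

970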